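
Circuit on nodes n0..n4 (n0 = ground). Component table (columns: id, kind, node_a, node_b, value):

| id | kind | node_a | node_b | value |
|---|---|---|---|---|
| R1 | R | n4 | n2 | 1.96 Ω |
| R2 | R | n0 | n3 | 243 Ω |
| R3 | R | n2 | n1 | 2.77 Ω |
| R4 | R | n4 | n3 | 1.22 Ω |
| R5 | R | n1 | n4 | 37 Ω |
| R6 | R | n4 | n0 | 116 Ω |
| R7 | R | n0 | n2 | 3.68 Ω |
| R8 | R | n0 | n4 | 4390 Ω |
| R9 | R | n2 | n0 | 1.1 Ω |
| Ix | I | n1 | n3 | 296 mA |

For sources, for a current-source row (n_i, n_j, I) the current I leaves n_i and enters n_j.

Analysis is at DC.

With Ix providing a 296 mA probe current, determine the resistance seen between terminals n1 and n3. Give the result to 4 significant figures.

R_eq = 5.353 Ω

MNA unknowns: 4 node voltages V₁..V_4
R1: Y=0.5102 on G[4,2]
R2: Y=0.004115 on G[0,3]
R3: Y=0.3610 on G[2,1]
R4: Y=0.8197 on G[4,3]
R5: Y=0.02703 on G[1,4]
R6: Y=0.008621 on G[4,0]
R7: Y=0.2717 on G[0,2]
R8: Y=0.0002278 on G[0,4]
R9: Y=0.9091 on G[2,0]
Ix: z[1]−=0.296, z[3]+=0.296
solve → V1=-0.7347, V2=-0.006657, V3=0.8499, V4=0.4931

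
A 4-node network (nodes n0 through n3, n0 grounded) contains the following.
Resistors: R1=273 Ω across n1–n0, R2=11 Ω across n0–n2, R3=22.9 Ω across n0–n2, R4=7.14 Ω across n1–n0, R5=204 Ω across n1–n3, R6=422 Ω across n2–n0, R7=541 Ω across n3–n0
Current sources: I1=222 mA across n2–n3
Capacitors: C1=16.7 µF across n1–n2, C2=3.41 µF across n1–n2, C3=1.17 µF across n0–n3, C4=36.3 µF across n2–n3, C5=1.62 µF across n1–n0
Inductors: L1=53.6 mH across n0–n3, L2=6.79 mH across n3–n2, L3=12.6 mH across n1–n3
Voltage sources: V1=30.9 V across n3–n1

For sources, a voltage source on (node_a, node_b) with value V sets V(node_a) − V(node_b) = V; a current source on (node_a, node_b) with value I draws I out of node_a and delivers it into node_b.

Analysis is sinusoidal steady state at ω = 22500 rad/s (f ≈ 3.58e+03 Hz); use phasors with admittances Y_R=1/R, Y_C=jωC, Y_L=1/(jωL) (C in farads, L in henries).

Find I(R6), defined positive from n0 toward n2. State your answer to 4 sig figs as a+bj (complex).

Apply KCL at each of the 3 non-ground nodes and solve the resulting linear system.
Node n1: branches {R1, C1, C2, R4, R5, L3, C5, V1} → V_1 = -10.07-1.179j
Node n2: branches {R2, R3, I1, C1, C2, R6, L2, C4} → V_2 = 9.752+0.05474j
Node n3: branches {I1, L1, C3, R5, L2, R7, L3, C4, V1} → V_3 = 20.83-1.179j
Source currents: i(V1)=-0.9974-9.396j

-0.02311-0.0001297j A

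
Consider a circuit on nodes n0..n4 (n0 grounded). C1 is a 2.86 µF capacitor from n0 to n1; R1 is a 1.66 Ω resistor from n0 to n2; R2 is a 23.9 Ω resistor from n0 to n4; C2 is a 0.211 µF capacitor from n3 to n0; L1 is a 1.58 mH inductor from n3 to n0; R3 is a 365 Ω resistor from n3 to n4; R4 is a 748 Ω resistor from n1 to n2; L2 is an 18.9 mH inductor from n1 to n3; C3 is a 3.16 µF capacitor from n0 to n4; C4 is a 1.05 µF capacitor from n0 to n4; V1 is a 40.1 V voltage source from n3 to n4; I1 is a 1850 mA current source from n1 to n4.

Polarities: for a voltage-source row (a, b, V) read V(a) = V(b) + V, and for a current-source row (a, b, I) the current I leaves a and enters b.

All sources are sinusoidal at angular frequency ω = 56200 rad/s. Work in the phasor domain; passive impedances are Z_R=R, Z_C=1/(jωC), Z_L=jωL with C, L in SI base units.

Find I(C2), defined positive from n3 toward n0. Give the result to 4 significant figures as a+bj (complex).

0.09044+0.4922j A

Apply KCL at each of the 4 non-ground nodes and solve the resulting linear system.
Node n1: branches {C1, R4, L2, I1} → V_1 = -0.3416+11.62j
Node n2: branches {R1, R4} → V_2 = -0.0007564+0.02573j
Node n3: branches {C2, L1, R3, L2, V1} → V_3 = 41.51-7.627j
Node n4: branches {R2, R3, C3, C4, V1, I1} → V_4 = 1.411-7.627j
Source currents: i(V1)=-0.09629+0.01464j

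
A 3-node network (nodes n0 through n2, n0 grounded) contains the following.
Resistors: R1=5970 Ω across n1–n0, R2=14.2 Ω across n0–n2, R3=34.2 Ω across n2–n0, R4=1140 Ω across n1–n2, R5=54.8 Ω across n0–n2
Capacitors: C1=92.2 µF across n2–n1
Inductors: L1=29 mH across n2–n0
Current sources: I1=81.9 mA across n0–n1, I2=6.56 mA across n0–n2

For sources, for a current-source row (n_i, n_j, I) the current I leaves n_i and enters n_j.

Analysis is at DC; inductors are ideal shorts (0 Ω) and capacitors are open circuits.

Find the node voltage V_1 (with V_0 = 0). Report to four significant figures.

78.40 V

Element admittances at DC:
  Y(R1) = 0.0001675 S between n1,n0
  Y(R2) = 0.07042 S between n0,n2
  Y(C1) = 0.000 S between n2,n1
  Y(R3) = 0.02924 S between n2,n0
  L1: short n2↔n0 (DC inductor)
  I1: injects 0.0819 A into n1 (from n0)
  Y(R4) = 0.0008772 S between n1,n2
  Y(R5) = 0.01825 S between n0,n2
  I2: injects 0.00656 A into n2 (from n0)
Assemble and solve the 3×3 MNA system:
  V(n1)=78.40  V(n2)=0.000
  i(L1)=0.07533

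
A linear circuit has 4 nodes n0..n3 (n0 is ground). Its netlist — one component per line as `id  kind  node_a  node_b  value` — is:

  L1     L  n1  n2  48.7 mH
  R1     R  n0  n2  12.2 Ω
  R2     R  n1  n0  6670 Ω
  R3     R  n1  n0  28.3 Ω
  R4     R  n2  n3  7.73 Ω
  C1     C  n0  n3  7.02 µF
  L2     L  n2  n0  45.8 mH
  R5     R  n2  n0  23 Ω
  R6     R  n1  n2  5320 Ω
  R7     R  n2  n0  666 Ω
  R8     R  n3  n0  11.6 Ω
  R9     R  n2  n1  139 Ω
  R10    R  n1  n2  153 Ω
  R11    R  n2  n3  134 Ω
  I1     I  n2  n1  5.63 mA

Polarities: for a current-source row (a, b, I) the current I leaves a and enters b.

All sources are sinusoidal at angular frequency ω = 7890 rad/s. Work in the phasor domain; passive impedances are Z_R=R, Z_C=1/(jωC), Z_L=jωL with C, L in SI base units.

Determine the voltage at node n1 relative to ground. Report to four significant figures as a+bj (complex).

MNA unknowns: 3 node voltages V₁..V_3
L1: Y=0.000-0.002603j on G[1,2]
R1: Y=0.08197+0.000j on G[0,2]
R2: Y=0.0001499+0.000j on G[1,0]
R3: Y=0.03534+0.000j on G[1,0]
R4: Y=0.1294+0.000j on G[2,3]
C1: Y=0.000+0.05539j on G[0,3]
L2: Y=0.000-0.002767j on G[2,0]
R5: Y=0.04348+0.000j on G[2,0]
R6: Y=0.0001880+0.000j on G[1,2]
R7: Y=0.001502+0.000j on G[2,0]
R8: Y=0.08621+0.000j on G[3,0]
R9: Y=0.007194+0.000j on G[2,1]
R10: Y=0.006536+0.000j on G[1,2]
R11: Y=0.007463+0.000j on G[2,3]
I1: z[2]−=0.00563, z[1]+=0.00563
solve → V1=0.1078+0.006924j, V2=-0.02066+0.0005564j, V3=-0.01186+0.003286j

0.1078+0.006924j V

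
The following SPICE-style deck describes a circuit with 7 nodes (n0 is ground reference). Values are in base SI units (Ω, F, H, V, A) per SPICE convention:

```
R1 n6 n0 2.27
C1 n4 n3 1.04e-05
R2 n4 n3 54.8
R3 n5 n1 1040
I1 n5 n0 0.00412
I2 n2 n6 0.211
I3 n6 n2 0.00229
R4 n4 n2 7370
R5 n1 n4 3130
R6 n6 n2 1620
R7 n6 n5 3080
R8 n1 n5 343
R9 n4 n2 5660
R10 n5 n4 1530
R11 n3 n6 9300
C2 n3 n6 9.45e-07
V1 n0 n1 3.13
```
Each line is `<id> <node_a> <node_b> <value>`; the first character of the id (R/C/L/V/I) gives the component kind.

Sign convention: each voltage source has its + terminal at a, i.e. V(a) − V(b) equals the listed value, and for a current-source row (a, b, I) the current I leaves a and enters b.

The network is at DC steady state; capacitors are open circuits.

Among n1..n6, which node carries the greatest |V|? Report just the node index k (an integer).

2

Element admittances at DC:
  Y(R1) = 0.4405 S between n6,n0
  Y(C1) = 0.000 S between n4,n3
  Y(R2) = 0.01825 S between n4,n3
  Y(R3) = 0.0009615 S between n5,n1
  I1: injects 0.00412 A into n0 (from n5)
  I2: injects 0.211 A into n6 (from n2)
  I3: injects 0.00229 A into n2 (from n6)
  Y(R4) = 0.0001357 S between n4,n2
  Y(R5) = 0.0003195 S between n1,n4
  Y(R6) = 0.0006173 S between n6,n2
  Y(R7) = 0.0003247 S between n6,n5
  Y(R8) = 0.002915 S between n1,n5
  Y(R9) = 0.0001767 S between n4,n2
  Y(R10) = 0.0006536 S between n5,n4
  Y(R11) = 0.0001075 S between n3,n6
  Y(C2) = 0.000 S between n3,n6
  V1: constraint V(n0)−V(n1) = 3.13
Assemble and solve the 7×7 MNA system:
  V(n1)=-3.130  V(n2)=-245.0  V(n3)=-60.74  V(n4)=-61.09  V(n5)=-11.57  V(n6)=0.1069
  i(V1)=0.05122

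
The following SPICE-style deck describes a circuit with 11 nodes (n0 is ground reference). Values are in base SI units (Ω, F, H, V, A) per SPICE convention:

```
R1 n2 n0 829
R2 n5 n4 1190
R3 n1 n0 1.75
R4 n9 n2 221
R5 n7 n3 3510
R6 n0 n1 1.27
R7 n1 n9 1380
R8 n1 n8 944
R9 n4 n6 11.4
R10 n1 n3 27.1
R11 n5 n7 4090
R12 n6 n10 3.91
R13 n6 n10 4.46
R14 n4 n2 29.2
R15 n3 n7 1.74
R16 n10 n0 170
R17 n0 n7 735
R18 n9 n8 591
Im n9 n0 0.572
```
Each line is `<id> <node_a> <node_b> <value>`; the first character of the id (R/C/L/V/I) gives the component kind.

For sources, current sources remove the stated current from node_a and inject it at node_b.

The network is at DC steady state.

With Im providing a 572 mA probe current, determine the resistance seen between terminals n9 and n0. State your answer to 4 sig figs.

R_eq = 252.3 Ω

MNA unknowns: 10 node voltages V₁..V_10
R1: Y=0.001206 on G[2,0]
R2: Y=0.0008403 on G[5,4]
R3: Y=0.5714 on G[1,0]
R4: Y=0.004525 on G[9,2]
R5: Y=0.0002849 on G[7,3]
R6: Y=0.7874 on G[0,1]
R7: Y=0.0007246 on G[1,9]
R8: Y=0.001059 on G[1,8]
R9: Y=0.08772 on G[4,6]
R10: Y=0.03690 on G[1,3]
R11: Y=0.0002445 on G[5,7]
R12: Y=0.2558 on G[6,10]
R13: Y=0.2242 on G[6,10]
R14: Y=0.03425 on G[4,2]
R15: Y=0.5747 on G[3,7]
R16: Y=0.005882 on G[10,0]
R17: Y=0.001361 on G[0,7]
R18: Y=0.001692 on G[9,8]
Im: z[9]−=0.572, z[0]+=0.572
solve → V1=-0.1529, V2=-61.78, V3=-0.4074, V4=-53.04, V5=-41.19, V6=-49.75, V7=-0.4237, V8=-88.83, V9=-144.3, V10=-49.15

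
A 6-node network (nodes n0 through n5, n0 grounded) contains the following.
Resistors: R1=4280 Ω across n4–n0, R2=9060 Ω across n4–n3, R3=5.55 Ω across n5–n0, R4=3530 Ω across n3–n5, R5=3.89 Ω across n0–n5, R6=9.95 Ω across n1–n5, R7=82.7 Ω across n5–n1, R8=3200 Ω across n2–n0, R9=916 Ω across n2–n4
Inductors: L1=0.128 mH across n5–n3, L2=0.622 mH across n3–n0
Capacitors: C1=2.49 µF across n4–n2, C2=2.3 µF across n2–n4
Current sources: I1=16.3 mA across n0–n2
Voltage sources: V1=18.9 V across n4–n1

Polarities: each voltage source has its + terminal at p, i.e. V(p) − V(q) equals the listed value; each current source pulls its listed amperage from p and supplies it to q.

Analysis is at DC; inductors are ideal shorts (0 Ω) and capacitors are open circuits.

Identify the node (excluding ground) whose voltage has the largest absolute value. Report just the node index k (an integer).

2

Apply KCL at each of the 5 non-ground nodes and solve the resulting linear system.
Node n1: branches {R6, R7, V1} → V_1 = 0.01395
Node n2: branches {C1, C2, R8, I1, R9} → V_2 = 26.31
Node n3: branches {R2, R4, L1, L2} → V_3 = 0.000
Node n4: branches {R1, R2, C1, C2, R9, V1} → V_4 = 18.91
Node n5: branches {R3, R4, R5, L1, R6, R7} → V_5 = 0.000
Source currents: i(L1)=0.001570, i(L2)=0.003658, i(V1)=0.001570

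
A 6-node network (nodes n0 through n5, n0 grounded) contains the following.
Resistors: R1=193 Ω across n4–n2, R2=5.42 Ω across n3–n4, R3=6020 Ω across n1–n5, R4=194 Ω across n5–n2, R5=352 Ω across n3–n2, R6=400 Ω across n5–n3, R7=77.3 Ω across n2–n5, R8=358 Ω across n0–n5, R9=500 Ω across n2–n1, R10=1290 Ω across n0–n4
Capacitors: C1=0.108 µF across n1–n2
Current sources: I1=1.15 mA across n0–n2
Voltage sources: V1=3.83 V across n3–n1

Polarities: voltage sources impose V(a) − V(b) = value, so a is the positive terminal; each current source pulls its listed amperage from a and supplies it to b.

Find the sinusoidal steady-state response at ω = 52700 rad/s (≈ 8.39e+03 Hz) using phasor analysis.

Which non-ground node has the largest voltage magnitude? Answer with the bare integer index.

1

Apply KCL at each of the 5 non-ground nodes and solve the resulting linear system.
Node n1: branches {R3, C1, R9, V1} → V_1 = -2.673+0.8060j
Node n2: branches {R1, R4, R5, C1, R7, R9, I1} → V_2 = -0.004474-0.3970j
Node n3: branches {R2, R5, R6, V1} → V_3 = 1.157+0.8060j
Node n4: branches {R1, R2, R10} → V_4 = 1.121+0.7700j
Node n5: branches {R3, R4, R6, R7, R8} → V_5 = 0.1006-0.2137j
Source currents: i(V1)=-0.01264-0.01261j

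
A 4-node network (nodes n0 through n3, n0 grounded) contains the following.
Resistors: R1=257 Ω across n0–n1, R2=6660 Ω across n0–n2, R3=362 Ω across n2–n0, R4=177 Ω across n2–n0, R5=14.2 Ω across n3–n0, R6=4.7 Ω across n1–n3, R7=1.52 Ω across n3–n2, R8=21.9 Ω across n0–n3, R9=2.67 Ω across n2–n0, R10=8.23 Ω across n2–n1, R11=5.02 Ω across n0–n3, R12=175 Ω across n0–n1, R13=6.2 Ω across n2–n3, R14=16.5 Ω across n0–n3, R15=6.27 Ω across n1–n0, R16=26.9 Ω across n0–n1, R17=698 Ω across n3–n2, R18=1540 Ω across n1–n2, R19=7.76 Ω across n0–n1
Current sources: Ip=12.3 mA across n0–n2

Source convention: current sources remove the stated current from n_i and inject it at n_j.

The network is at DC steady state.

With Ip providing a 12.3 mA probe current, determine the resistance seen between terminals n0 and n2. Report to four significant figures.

Apply KCL at each of the 3 non-ground nodes and solve the resulting linear system.
Node n1: branches {R1, R6, R10, R12, R15, R16, R18, R19} → V_1 = 0.006299
Node n2: branches {R2, R3, R4, R7, R9, R10, R13, R17, R18, Ip} → V_2 = 0.01633
Node n3: branches {R5, R6, R7, R8, R11, R13, R14, R17} → V_3 = 0.01046

R_eq = 1.328 Ω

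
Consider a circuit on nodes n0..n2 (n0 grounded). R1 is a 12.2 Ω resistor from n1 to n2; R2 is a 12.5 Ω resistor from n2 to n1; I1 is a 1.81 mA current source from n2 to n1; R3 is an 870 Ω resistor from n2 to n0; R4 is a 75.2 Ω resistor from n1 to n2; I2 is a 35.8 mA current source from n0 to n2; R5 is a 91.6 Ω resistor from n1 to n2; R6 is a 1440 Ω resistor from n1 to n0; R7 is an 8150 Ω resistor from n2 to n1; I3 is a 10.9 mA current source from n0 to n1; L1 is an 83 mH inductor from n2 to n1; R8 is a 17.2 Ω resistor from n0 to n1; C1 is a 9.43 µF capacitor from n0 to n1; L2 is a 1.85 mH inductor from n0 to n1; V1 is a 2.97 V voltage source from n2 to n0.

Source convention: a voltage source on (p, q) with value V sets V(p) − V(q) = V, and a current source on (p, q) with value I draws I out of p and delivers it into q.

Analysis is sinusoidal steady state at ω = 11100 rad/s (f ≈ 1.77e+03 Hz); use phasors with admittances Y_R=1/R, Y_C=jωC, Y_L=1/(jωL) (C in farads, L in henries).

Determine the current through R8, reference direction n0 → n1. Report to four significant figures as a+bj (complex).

MNA unknowns: 2 node voltages V₁..V_2 plus 1 source current (V1)
R1: Y=0.08197+0.000j on G[1,2]
R2: Y=0.08000+0.000j on G[2,1]
I1: z[2]−=0.00181, z[1]+=0.00181
R3: Y=0.001149+0.000j on G[2,0]
R4: Y=0.01330+0.000j on G[1,2]
I2: z[0]−=0.0358, z[2]+=0.0358
R5: Y=0.01092+0.000j on G[1,2]
R6: Y=0.0006944+0.000j on G[1,0]
R7: Y=0.0001227+0.000j on G[2,1]
I3: z[0]−=0.0109, z[1]+=0.0109
L1: Y=0.000-0.001085j on G[2,1]
R8: Y=0.05814+0.000j on G[0,1]
C1: Y=0.000+0.1047j on G[0,1]
L2: Y=0.000-0.04870j on G[0,1]
V1: row V2−V0=2.97, i_V1 at 2,0
solve → V1=2.196-0.5049j, V2=2.970+0.000j
aux → i_V1=-0.1142-0.09322j

-0.1277+0.02935j A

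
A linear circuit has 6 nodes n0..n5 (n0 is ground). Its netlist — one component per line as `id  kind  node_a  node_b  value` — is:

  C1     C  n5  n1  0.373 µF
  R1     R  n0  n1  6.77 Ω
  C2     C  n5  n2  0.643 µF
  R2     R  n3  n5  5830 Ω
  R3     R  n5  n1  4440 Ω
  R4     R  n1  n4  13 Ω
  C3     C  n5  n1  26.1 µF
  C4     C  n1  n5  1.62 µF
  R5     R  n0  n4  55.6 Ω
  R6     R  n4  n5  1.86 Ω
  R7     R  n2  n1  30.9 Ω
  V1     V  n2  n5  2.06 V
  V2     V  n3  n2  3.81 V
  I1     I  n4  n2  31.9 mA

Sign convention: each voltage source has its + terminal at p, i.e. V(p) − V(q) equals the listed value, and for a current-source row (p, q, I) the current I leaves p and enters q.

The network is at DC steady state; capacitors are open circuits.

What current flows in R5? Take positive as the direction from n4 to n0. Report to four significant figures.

Element admittances at DC:
  Y(C1) = 0.000 S between n5,n1
  Y(R1) = 0.1477 S between n0,n1
  Y(C2) = 0.000 S between n5,n2
  Y(R2) = 0.0001715 S between n3,n5
  Y(R3) = 0.0002252 S between n5,n1
  Y(R4) = 0.07692 S between n1,n4
  Y(C3) = 0.000 S between n5,n1
  Y(C4) = 0.000 S between n1,n5
  Y(R5) = 0.01799 S between n0,n4
  Y(R6) = 0.5376 S between n4,n5
  Y(R7) = 0.03236 S between n2,n1
  V1: constraint V(n2)−V(n5) = 2.06
  V2: constraint V(n3)−V(n2) = 3.81
  I1: injects 0.0319 A into n2 (from n4)
Assemble and solve the 7×7 MNA system:
  V(n1)=0.05676  V(n2)=1.563  V(n3)=5.373  V(n4)=-0.4662  V(n5)=-0.4973
  i(V1)=-0.01784  i(V2)=-0.001007

-0.008385 A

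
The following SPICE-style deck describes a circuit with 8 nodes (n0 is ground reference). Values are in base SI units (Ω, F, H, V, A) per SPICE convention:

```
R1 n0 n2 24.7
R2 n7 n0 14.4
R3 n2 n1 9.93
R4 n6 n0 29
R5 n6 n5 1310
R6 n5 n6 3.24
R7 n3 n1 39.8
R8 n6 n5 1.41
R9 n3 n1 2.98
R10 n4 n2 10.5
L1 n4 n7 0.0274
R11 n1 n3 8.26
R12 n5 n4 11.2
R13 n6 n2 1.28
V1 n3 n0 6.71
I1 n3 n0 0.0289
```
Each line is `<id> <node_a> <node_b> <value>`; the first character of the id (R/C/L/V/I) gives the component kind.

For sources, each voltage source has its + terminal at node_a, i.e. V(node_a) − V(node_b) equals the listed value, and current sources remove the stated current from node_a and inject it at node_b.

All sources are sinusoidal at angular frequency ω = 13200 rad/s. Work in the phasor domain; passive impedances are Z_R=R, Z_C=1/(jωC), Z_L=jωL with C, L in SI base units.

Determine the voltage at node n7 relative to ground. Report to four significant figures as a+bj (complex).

0.01012-0.1385j V

Element admittances at ω=13200 rad/s:
  Y(R1) = 0.04049+0.000j S between n0,n2
  Y(R2) = 0.06944+0.000j S between n7,n0
  Y(R3) = 0.1007+0.000j S between n2,n1
  Y(R4) = 0.03448+0.000j S between n6,n0
  Y(R5) = 0.0007634+0.000j S between n6,n5
  Y(R6) = 0.3086+0.000j S between n5,n6
  Y(R7) = 0.02513+0.000j S between n3,n1
  Y(R8) = 0.7092+0.000j S between n6,n5
  Y(R9) = 0.3356+0.000j S between n3,n1
  Y(R10) = 0.09524+0.000j S between n4,n2
  Y(L1) = 0.000-0.002765j S between n4,n7
  Y(R11) = 0.1211+0.000j S between n1,n3
  Y(R12) = 0.08929+0.000j S between n5,n4
  Y(R13) = 0.7812+0.000j S between n6,n2
  V1: constraint V(n3)−V(n0) = 6.71
  I1: injects 0.0289 A into n0 (from n3)
Assemble and solve the 8×8 MNA system:
  V(n1)=6.165+0.01040j  V(n2)=3.558+0.06016j  V(n3)=6.710+0.000j  V(n4)=3.488+0.1157j  V(n5)=3.421+0.06717j  V(n6)=3.415+0.06292j  V(n7)=0.01012-0.1385j
  i(V1)=-0.2914+0.005011j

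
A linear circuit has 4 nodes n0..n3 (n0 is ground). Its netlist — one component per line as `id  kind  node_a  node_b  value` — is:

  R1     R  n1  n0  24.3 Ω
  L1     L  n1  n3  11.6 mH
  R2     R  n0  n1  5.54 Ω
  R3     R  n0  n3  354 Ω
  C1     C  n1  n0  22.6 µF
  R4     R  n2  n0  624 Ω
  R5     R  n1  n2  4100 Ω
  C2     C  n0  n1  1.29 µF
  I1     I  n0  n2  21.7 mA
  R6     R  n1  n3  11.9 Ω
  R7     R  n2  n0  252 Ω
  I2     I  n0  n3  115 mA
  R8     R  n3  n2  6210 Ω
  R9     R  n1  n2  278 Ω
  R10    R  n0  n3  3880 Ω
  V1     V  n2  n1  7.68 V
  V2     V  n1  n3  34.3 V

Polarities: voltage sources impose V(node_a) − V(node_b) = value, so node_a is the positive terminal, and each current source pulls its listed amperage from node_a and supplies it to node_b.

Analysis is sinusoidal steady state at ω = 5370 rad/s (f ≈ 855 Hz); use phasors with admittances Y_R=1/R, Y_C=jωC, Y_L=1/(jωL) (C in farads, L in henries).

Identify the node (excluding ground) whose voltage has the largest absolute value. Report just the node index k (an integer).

Apply KCL at each of the 3 non-ground nodes and solve the resulting linear system.
Node n1: branches {R1, L1, R2, C1, R5, C2, R6, R9, V1, V2} → V_1 = 0.6616-0.3685j
Node n2: branches {R4, R5, I1, R7, R8, R9, V1} → V_2 = 8.342-0.3685j
Node n3: branches {L1, R3, R6, I2, R8, R10, V2} → V_3 = -33.64-0.3685j
Source currents: i(V1)=-0.06103+0.002053j, i(V2)=-3.108+0.5495j

3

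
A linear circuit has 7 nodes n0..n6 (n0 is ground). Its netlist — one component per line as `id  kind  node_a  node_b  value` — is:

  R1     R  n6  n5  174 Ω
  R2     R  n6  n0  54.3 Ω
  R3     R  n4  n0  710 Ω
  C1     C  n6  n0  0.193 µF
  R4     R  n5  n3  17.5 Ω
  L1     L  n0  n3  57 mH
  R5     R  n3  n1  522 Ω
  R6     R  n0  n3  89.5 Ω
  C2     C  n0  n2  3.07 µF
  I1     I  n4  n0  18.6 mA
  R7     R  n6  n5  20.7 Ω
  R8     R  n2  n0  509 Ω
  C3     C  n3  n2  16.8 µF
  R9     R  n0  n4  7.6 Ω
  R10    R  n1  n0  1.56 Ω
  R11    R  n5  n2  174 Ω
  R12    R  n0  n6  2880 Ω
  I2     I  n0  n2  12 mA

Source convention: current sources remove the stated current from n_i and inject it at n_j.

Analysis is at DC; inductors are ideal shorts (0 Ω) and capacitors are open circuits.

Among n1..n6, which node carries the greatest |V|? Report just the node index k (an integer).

2

MNA unknowns: 6 node voltages V₁..V_6 plus 1 source current (L1)
R1: Y=0.005747 on G[6,5]
R2: Y=0.01842 on G[6,0]
R3: Y=0.001408 on G[4,0]
C1: Y=0.000 on G[6,0]
R4: Y=0.05714 on G[5,3]
L1: row V0−V3=0, i_L1 at 0,3
R5: Y=0.001916 on G[3,1]
R6: Y=0.01117 on G[0,3]
C2: Y=0.000 on G[0,2]
I1: z[4]−=0.0186, z[0]+=0.0186
R7: Y=0.04831 on G[6,5]
R8: Y=0.001965 on G[2,0]
C3: Y=0.000 on G[3,2]
R9: Y=0.1316 on G[0,4]
R10: Y=0.6410 on G[1,0]
R11: Y=0.005747 on G[5,2]
R12: Y=0.0003472 on G[0,6]
I2: z[0]−=0.012, z[2]+=0.012
solve → V1=0.000, V2=1.648, V3=0.000, V4=-0.1399, V5=0.1233, V6=0.09152
aux → i_L1=-0.007045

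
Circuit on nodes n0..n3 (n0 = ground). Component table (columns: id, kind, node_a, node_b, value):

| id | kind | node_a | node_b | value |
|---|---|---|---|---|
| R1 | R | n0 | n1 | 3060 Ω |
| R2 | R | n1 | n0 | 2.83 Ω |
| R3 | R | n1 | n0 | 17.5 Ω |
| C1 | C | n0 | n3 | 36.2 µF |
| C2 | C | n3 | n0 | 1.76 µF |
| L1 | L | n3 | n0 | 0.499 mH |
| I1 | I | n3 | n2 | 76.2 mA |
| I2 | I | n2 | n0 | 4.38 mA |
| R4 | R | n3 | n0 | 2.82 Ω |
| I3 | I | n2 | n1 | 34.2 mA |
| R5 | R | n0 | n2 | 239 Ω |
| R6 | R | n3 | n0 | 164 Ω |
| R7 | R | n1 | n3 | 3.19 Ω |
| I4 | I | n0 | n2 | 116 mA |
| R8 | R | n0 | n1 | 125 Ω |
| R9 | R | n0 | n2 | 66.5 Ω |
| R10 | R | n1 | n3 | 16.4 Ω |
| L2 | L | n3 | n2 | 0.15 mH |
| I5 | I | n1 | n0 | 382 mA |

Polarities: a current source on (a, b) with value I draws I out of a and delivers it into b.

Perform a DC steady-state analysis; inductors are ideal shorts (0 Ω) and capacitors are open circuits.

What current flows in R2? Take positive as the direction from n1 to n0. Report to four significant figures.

MNA unknowns: 3 node voltages V₁..V_3 plus 2 source currents (L1, L2)
R1: Y=0.0003268 on G[0,1]
R2: Y=0.3534 on G[1,0]
R3: Y=0.05714 on G[1,0]
C1: Y=0.000 on G[0,3]
C2: Y=0.000 on G[3,0]
L1: row V3−V0=0, i_L1 at 3,0
I1: z[3]−=0.0762, z[2]+=0.0762
I2: z[2]−=0.00438, z[0]+=0.00438
R4: Y=0.3546 on G[3,0]
I3: z[2]−=0.0342, z[1]+=0.0342
R5: Y=0.004184 on G[0,2]
R6: Y=0.006098 on G[3,0]
R7: Y=0.3135 on G[1,3]
I4: z[0]−=0.116, z[2]+=0.116
R8: Y=0.008000 on G[0,1]
R9: Y=0.01504 on G[0,2]
R10: Y=0.06098 on G[1,3]
L2: row V3−V2=0, i_L2 at 3,2
I5: z[1]−=0.382, z[0]+=0.382
solve → V1=-0.4384, V2=0.000, V3=0.000
aux → i_L1=-0.08675, i_L2=-0.1536

-0.1549 A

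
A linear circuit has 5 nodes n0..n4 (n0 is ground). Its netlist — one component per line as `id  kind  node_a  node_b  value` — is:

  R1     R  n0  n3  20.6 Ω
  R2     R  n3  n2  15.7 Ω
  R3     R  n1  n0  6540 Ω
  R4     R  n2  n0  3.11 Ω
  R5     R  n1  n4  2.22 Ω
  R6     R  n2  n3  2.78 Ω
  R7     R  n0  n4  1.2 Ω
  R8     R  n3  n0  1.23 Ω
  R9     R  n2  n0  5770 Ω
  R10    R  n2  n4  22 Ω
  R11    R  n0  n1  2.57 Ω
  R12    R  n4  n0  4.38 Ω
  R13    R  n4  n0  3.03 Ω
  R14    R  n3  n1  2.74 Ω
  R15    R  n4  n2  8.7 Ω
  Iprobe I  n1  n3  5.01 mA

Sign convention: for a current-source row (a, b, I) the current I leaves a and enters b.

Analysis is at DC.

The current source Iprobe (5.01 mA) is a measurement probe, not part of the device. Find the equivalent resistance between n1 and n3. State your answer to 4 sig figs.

Apply KCL at each of the 4 non-ground nodes and solve the resulting linear system.
Node n1: branches {R3, R5, R11, R14, Iprobe} → V_1 = -0.003685
Node n2: branches {R2, R4, R6, R9, R10, R15} → V_2 = 0.001030
Node n3: branches {R1, R2, R6, R8, R14, Iprobe} → V_3 = 0.002486
Node n4: branches {R5, R7, R10, R12, R13, R15} → V_4 = -0.0007464

R_eq = 1.232 Ω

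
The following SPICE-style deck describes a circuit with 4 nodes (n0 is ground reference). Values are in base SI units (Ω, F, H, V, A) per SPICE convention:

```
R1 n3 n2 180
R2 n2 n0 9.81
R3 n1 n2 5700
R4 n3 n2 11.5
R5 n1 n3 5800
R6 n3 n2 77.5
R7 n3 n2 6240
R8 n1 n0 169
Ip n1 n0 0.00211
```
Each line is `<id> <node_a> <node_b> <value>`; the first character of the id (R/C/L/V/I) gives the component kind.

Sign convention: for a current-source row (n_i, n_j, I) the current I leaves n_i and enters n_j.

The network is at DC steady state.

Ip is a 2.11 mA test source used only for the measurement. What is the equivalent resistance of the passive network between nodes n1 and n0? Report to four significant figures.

Apply KCL at each of the 3 non-ground nodes and solve the resulting linear system.
Node n1: branches {R3, R5, R8, Ip} → V_1 = -0.3369
Node n2: branches {R1, R2, R3, R4, R6, R7} → V_2 = -0.001145
Node n3: branches {R1, R4, R5, R6, R7} → V_3 = -0.001692

R_eq = 159.7 Ω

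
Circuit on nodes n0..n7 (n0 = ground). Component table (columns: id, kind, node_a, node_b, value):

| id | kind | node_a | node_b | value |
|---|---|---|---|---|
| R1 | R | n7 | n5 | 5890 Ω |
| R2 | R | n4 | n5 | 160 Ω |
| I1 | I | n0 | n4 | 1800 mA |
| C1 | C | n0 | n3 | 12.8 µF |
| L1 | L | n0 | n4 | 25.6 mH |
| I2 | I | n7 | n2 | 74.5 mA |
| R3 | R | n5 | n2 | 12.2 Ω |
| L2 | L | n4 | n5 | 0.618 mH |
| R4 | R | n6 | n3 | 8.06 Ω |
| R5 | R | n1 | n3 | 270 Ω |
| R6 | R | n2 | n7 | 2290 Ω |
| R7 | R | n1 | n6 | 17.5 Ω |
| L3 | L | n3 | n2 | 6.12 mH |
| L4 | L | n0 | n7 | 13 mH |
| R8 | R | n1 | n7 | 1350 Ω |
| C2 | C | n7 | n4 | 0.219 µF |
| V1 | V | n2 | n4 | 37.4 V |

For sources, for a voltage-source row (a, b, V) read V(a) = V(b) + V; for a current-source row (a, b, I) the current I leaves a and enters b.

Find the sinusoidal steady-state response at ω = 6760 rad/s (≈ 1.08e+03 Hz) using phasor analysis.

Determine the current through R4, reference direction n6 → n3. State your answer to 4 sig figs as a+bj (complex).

MNA unknowns: 7 node voltages V₁..V_7 plus 1 source current (V1)
R1: Y=0.0001698+0.000j on G[7,5]
R2: Y=0.006250+0.000j on G[4,5]
I1: z[0]−=1.8, z[4]+=1.8
C1: Y=0.000+0.08653j on G[0,3]
L1: Y=0.000-0.005778j on G[0,4]
I2: z[7]−=0.0745, z[2]+=0.0745
R3: Y=0.08197+0.000j on G[5,2]
L2: Y=0.000-0.2394j on G[4,5]
R4: Y=0.1241+0.000j on G[6,3]
R5: Y=0.003704+0.000j on G[1,3]
R6: Y=0.0004367+0.000j on G[2,7]
R7: Y=0.05714+0.000j on G[1,6]
L3: Y=0.000-0.02417j on G[3,2]
L4: Y=0.000-0.01138j on G[0,7]
R8: Y=0.0007407+0.000j on G[1,7]
C2: Y=0.000+0.001480j on G[7,4]
V1: row V2−V4=37.4, i_V1 at 2,4
solve → V1=-1.978-19.43j, V2=5.348+50.20j, V3=-2.027-19.49j, V4=-32.05+50.20j, V5=-27.84+61.48j, V6=-2.011-19.47j, V7=0.8631-15.54j
aux → i_V1=-4.333+1.074j

0.001922+0.002629j A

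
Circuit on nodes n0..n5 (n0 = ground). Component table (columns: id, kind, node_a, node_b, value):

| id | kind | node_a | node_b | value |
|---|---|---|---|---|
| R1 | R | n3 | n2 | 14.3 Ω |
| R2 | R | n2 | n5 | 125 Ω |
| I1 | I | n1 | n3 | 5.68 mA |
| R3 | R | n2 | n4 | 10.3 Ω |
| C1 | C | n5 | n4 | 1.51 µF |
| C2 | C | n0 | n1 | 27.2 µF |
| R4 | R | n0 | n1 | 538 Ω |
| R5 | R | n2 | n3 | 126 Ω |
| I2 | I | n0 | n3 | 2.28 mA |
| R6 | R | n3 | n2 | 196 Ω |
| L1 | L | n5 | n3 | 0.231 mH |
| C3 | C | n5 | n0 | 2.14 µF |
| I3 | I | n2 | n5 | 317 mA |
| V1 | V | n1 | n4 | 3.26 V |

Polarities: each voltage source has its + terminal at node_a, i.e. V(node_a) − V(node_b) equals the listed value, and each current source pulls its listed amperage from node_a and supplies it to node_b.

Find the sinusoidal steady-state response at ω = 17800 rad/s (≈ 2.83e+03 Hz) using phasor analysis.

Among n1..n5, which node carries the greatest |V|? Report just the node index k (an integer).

Element admittances at ω=17800 rad/s:
  Y(R1) = 0.06993+0.000j S between n3,n2
  Y(R2) = 0.008000+0.000j S between n2,n5
  I1: injects 0.00568 A into n3 (from n1)
  Y(R3) = 0.09709+0.000j S between n2,n4
  Y(C1) = 0.000+0.02688j S between n5,n4
  Y(C2) = 0.000+0.4842j S between n0,n1
  Y(R4) = 0.001859+0.000j S between n0,n1
  Y(R5) = 0.007937+0.000j S between n2,n3
  I2: injects 0.00228 A into n3 (from n0)
  Y(R6) = 0.005102+0.000j S between n3,n2
  Y(L1) = 0.000-0.2432j S between n5,n3
  Y(C3) = 0.000+0.03809j S between n5,n0
  I3: injects 0.317 A into n5 (from n2)
  V1: constraint V(n1)−V(n4) = 3.26
Assemble and solve the 6×6 MNA system:
  V(n1)=0.01474+0.04411j  V(n2)=-3.590-0.7275j  V(n3)=-0.5011-1.641j  V(n4)=-3.245+0.04411j  V(n5)=-0.1895-0.6197j
  i(V1)=0.01565-0.007217j

2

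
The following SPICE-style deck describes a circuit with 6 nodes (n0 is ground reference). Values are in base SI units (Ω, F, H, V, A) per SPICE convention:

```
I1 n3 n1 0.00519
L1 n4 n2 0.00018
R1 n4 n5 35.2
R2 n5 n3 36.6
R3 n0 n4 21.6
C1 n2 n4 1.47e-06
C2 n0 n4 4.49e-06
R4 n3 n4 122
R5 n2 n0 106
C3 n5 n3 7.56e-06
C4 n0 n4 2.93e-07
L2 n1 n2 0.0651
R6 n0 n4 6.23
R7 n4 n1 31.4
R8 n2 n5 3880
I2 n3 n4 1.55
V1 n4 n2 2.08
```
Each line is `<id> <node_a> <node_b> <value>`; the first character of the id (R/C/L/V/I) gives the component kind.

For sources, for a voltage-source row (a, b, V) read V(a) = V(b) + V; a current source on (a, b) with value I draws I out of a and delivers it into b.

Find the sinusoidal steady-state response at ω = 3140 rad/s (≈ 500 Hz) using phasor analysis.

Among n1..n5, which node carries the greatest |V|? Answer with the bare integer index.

3

MNA unknowns: 5 node voltages V₁..V_5 plus 1 source current (V1)
I1: z[3]−=0.00519, z[1]+=0.00519
L1: Y=0.000-1.769j on G[4,2]
R1: Y=0.02841+0.000j on G[4,5]
R2: Y=0.02732+0.000j on G[5,3]
R3: Y=0.04630+0.000j on G[0,4]
C1: Y=0.000+0.004616j on G[2,4]
C2: Y=0.000+0.01410j on G[0,4]
R4: Y=0.008197+0.000j on G[3,4]
R5: Y=0.009434+0.000j on G[2,0]
C3: Y=0.000+0.02374j on G[5,3]
C4: Y=0.000+0.0009200j on G[0,4]
L2: Y=0.000-0.004892j on G[1,2]
R6: Y=0.1605+0.000j on G[0,4]
R7: Y=0.03185+0.000j on G[4,1]
R8: Y=0.0002577+0.000j on G[2,5]
I2: z[3]−=1.55, z[4]+=1.55
V1: row V4−V2=2.08, i_V1 at 4,2
solve → V1=0.2016+0.3303j, V2=-1.990-0.006272j, V3=-60.76+13.13j, V4=0.09031-0.006272j, V5=-36.78-3.763j
aux → i_V1=-0.01145+3.682j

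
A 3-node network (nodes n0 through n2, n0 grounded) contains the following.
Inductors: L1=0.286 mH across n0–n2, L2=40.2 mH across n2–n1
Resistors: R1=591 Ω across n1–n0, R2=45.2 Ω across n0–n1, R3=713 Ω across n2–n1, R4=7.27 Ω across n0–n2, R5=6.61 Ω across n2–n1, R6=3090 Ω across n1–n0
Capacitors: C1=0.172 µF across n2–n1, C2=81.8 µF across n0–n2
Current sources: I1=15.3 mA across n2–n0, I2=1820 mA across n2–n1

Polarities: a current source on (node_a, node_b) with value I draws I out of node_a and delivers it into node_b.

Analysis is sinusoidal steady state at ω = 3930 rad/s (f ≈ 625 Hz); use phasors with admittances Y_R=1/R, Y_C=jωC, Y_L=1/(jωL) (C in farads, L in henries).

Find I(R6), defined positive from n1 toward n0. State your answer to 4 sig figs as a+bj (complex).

Apply KCL at each of the 2 non-ground nodes and solve the resulting linear system.
Node n1: branches {R1, R2, C1, R3, R5, L2, R6, I2} → V_1 = 10.19-0.04546j
Node n2: branches {L1, C1, R3, C2, R4, R5, L2, I1, I2} → V_2 = -0.1070-0.4338j

0.003297-1.471e-05j A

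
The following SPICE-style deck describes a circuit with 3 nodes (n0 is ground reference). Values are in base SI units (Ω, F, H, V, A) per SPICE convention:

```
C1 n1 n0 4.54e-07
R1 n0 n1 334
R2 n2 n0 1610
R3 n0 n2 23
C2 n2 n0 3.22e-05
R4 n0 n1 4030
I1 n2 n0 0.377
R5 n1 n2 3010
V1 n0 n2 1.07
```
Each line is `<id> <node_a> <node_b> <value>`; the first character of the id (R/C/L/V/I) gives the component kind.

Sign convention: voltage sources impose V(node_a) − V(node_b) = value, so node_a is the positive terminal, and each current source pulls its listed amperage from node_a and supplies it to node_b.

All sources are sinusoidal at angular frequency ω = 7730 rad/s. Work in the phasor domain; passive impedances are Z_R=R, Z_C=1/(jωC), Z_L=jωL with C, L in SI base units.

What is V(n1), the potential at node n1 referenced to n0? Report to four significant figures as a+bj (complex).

-0.05064+0.04972j V

Apply KCL at each of the 2 non-ground nodes and solve the resulting linear system.
Node n1: branches {C1, R1, R4, R5} → V_1 = -0.05064+0.04972j
Node n2: branches {R2, R3, C2, I1, R5, V1} → V_2 = -1.070+0.000j
Source currents: i(V1)=0.3295-0.2663j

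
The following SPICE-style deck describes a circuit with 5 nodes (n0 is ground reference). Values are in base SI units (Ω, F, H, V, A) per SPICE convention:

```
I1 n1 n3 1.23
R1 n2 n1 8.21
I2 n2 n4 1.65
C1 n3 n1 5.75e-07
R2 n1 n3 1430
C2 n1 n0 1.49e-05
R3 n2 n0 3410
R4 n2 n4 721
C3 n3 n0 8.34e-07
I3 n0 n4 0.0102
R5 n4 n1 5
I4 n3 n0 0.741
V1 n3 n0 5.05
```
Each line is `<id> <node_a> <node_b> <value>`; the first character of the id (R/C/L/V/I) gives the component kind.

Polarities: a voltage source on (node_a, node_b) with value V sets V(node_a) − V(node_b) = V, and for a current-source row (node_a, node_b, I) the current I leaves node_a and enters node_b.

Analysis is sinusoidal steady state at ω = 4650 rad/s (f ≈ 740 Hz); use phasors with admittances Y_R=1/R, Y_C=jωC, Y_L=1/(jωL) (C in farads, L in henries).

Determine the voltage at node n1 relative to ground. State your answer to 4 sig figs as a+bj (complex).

Apply KCL at each of the 4 non-ground nodes and solve the resulting linear system.
Node n1: branches {I1, R1, C1, R2, C2, R5} → V_1 = -0.04458+16.85j
Node n2: branches {R1, I2, R3, R4} → V_2 = -13.32+16.81j
Node n3: branches {I1, C1, R2, C3, I4, V1} → V_3 = 5.050+0.000j
Node n4: branches {I2, R4, I3, R5} → V_4 = 8.108+16.85j
Source currents: i(V1)=0.4404-0.02142j

-0.04458+16.85j V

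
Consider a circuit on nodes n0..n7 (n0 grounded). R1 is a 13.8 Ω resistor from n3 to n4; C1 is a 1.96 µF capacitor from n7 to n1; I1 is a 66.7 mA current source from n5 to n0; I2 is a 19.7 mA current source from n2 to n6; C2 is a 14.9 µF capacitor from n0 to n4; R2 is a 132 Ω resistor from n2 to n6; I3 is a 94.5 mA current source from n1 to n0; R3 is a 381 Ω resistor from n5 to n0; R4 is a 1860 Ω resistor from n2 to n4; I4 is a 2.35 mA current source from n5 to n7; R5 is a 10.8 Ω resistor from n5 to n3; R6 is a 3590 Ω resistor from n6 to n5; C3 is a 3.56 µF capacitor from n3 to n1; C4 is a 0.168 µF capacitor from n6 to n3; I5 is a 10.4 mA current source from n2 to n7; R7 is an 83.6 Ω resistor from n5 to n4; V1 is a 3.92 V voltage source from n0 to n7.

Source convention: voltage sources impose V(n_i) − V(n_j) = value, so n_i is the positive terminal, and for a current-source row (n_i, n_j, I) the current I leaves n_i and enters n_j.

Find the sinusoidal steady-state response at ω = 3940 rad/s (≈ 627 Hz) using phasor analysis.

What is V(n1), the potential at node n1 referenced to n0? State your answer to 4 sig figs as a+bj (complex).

MNA unknowns: 7 node voltages V₁..V_7 plus 1 source current (V1)
R1: Y=0.07246+0.000j on G[3,4]
C1: Y=0.000+0.007722j on G[7,1]
I1: z[5]−=0.0667, z[0]+=0.0667
I2: z[2]−=0.0197, z[6]+=0.0197
C2: Y=0.000+0.05871j on G[0,4]
R2: Y=0.007576+0.000j on G[2,6]
I3: z[1]−=0.0945, z[0]+=0.0945
R3: Y=0.002625+0.000j on G[5,0]
R4: Y=0.0005376+0.000j on G[2,4]
I4: z[5]−=0.00235, z[7]+=0.00235
R5: Y=0.09259+0.000j on G[5,3]
R6: Y=0.0002786+0.000j on G[6,5]
C3: Y=0.000+0.01403j on G[3,1]
C4: Y=0.000+0.0006619j on G[6,3]
I5: z[2]−=0.0104, z[7]+=0.0104
R7: Y=0.01196+0.000j on G[5,4]
V1: row V0−V7=3.92, i_V1 at 0,7
solve → V1=-2.444+5.579j, V2=-10.65+6.640j, V3=-1.632+1.914j, V4=-0.2793+2.135j, V5=-2.099+1.905j, V6=-7.418+6.960j, V7=-3.920+0.000j
aux → i_V1=0.03034-0.01140j

-2.444+5.579j V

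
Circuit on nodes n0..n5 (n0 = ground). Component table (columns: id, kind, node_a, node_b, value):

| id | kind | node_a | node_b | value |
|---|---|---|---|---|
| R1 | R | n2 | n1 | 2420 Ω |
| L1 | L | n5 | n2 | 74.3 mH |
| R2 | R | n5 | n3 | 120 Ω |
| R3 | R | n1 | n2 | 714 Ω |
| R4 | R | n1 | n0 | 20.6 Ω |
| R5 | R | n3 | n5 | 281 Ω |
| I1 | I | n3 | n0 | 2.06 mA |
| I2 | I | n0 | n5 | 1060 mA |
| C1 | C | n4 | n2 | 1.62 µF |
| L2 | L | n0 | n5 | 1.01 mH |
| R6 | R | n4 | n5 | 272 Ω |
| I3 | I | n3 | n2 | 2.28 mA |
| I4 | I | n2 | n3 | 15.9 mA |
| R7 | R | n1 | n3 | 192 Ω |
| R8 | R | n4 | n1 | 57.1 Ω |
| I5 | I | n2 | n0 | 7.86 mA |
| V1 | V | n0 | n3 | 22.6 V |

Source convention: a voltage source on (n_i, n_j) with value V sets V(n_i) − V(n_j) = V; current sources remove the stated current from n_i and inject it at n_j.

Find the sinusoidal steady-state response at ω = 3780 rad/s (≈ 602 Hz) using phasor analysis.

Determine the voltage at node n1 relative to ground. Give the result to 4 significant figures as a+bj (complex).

Element admittances at ω=3780 rad/s:
  Y(R1) = 0.0004132+0.000j S between n2,n1
  Y(L1) = 0.000-0.003561j S between n5,n2
  Y(R2) = 0.008333+0.000j S between n5,n3
  Y(R3) = 0.001401+0.000j S between n1,n2
  Y(R4) = 0.04854+0.000j S between n1,n0
  Y(R5) = 0.003559+0.000j S between n3,n5
  I1: injects 0.00206 A into n0 (from n3)
  I2: injects 1.06 A into n5 (from n0)
  Y(C1) = 0.000+0.006124j S between n4,n2
  Y(L2) = 0.000-0.2619j S between n0,n5
  Y(R6) = 0.003676+0.000j S between n4,n5
  I3: injects 0.00228 A into n2 (from n3)
  I4: injects 0.0159 A into n3 (from n2)
  Y(R7) = 0.005208+0.000j S between n1,n3
  Y(R8) = 0.01751+0.000j S between n4,n1
  I5: injects 0.00786 A into n0 (from n2)
  V1: constraint V(n0)−V(n3) = 22.6
Assemble and solve the 6×6 MNA system:
  V(n1)=-2.266-0.1382j  V(n2)=-5.664+0.4015j  V(n3)=-22.60+0.000j  V(n4)=-2.150-0.6181j  V(n5)=0.1056+2.950j
  i(V1)=-0.3875-0.03436j

-2.266-0.1382j V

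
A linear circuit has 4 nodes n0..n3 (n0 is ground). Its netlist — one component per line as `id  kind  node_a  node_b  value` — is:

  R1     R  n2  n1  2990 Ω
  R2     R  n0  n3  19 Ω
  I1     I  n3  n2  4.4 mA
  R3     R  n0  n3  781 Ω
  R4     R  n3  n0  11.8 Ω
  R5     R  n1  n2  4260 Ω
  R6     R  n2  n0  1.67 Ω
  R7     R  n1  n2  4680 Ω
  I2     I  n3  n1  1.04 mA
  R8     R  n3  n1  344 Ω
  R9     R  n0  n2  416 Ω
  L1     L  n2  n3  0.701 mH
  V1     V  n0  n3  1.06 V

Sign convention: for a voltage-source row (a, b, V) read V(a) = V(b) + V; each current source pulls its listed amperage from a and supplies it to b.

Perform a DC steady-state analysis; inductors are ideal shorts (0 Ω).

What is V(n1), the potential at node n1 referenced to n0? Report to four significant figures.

-0.7781 V

MNA unknowns: 3 node voltages V₁..V_3 plus 2 source currents (L1, V1)
R1: Y=0.0003344 on G[2,1]
R2: Y=0.05263 on G[0,3]
I1: z[3]−=0.0044, z[2]+=0.0044
R3: Y=0.001280 on G[0,3]
R4: Y=0.08475 on G[3,0]
R5: Y=0.0002347 on G[1,2]
R6: Y=0.5988 on G[2,0]
R7: Y=0.0002137 on G[1,2]
I2: z[3]−=0.00104, z[1]+=0.00104
R8: Y=0.002907 on G[3,1]
R9: Y=0.002404 on G[0,2]
L1: row V2−V3=0, i_L1 at 2,3
V1: row V0−V3=1.06, i_V1 at 0,3
solve → V1=-0.7781, V2=-1.060, V3=-1.060
aux → i_L1=0.6419, i_V1=-0.7843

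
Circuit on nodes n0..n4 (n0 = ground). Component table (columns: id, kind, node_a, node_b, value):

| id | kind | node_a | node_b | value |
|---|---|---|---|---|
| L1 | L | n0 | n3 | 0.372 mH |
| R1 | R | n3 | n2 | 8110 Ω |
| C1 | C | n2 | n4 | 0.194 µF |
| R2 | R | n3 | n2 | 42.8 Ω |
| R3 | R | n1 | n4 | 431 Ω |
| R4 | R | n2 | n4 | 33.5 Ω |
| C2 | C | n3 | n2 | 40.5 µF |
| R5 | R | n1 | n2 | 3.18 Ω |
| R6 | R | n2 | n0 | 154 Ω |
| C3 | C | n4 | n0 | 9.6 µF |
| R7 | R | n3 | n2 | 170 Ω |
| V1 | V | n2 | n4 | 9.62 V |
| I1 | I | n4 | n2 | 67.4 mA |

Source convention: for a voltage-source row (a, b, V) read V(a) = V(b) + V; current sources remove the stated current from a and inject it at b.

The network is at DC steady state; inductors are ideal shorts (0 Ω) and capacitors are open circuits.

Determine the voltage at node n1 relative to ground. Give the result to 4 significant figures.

-0.07046 V

Apply KCL at each of the 4 non-ground nodes and solve the resulting linear system.
Node n1: branches {R3, R5} → V_1 = -0.07046
Node n2: branches {R1, C1, R2, R4, C2, R5, R6, R7, V1, I1} → V_2 = 0.000
Node n3: branches {L1, R1, R2, C2, R7} → V_3 = 0.000
Node n4: branches {C1, R3, R4, C3, V1, I1} → V_4 = -9.620
Source currents: i(L1)=0.000, i(V1)=-0.2419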